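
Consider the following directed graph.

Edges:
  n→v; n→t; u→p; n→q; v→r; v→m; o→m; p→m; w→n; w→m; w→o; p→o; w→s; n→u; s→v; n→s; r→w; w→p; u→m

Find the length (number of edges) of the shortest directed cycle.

4

For each vertex v, BFS finds the shortest path from v back to v.
The shortest such closed walk is n → v → r → w → n, length 4.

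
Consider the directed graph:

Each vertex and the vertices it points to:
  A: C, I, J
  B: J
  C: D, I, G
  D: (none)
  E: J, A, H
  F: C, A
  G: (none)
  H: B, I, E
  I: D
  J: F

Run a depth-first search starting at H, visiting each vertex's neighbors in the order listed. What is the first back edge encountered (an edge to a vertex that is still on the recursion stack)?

A→J

DFS from H (visiting each vertex's neighbors in the order listed); mark gray on enter, black on exit:
H gray
  B gray
    J gray
      F gray
        C gray
          D gray
          D black
          I gray
            I→D: D black — skip
          I black
          G gray
          G black
        C black
        A gray
          A→C: C black — skip
          A→I: I black — skip
          A→J: J is gray → back edge
First back edge: A → J.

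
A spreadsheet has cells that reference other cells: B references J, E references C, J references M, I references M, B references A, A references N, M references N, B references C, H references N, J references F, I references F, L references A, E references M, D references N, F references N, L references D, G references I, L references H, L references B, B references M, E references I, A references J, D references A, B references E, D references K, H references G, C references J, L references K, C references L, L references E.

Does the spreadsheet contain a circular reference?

Yes

DFS with white/gray/black marking, starting from E:
E gray
  C gray
    J gray
      F gray
        N gray
        N black
      F black
      M gray
        M→N: N black — skip
      M black
    J black
    L gray
      L→E: E is gray → back edge
Back edge found, so a cycle exists: E → C → L → E.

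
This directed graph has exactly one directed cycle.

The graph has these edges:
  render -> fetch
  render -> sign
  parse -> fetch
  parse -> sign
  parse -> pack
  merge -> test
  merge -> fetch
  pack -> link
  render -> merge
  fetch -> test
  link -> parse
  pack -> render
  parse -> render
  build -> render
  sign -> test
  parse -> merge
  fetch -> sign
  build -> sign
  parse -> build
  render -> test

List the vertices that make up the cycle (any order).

link, pack, parse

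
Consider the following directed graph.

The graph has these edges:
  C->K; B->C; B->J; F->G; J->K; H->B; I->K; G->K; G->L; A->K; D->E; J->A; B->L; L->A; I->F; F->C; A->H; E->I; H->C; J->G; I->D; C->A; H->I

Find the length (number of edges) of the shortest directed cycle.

3

For each vertex v, BFS finds the shortest path from v back to v.
The shortest such closed walk is H → C → A → H, length 3.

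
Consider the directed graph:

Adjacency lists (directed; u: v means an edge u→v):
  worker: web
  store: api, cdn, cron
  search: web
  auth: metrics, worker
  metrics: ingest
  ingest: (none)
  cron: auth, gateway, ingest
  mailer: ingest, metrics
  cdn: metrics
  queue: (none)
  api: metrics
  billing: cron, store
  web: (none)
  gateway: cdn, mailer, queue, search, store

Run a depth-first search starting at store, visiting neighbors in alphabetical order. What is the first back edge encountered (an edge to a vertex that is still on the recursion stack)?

gateway->store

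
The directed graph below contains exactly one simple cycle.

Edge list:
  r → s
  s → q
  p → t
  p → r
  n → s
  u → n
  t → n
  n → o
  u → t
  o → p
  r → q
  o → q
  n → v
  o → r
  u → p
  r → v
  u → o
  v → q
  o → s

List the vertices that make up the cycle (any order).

DFS with gray/black marking from n:
n gray
  s gray
    q gray
    q black
  s black
  o gray
    p gray
      r gray
        v gray
          v→q: q black — skip
        v black
        r→q: q black — skip
        r→s: s black — skip
      r black
      t gray
        t→n: n is gray → back edge
Back edge closes the cycle n → o → p → t → n; its vertices are {n, o, p, t}.

n, o, p, t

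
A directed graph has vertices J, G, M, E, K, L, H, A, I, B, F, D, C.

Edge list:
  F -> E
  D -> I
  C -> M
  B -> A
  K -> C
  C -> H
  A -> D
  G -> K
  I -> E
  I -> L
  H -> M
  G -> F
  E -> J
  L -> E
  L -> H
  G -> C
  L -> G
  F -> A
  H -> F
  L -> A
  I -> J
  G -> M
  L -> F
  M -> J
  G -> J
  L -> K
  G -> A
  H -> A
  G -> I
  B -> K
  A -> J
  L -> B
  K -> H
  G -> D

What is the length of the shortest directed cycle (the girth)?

3

For each vertex v, BFS finds the shortest path from v back to v.
The shortest such closed walk is G → I → L → G, length 3.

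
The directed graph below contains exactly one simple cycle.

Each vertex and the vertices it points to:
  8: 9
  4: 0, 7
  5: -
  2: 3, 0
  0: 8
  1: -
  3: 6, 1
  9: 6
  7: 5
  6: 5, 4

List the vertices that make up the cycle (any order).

DFS with gray/black marking from 0:
0 gray
  8 gray
    9 gray
      6 gray
        5 gray
        5 black
        4 gray
          4→0: 0 is gray → back edge
Back edge closes the cycle 0 → 8 → 9 → 6 → 4 → 0; its vertices are {0, 4, 6, 8, 9}.

0, 4, 6, 8, 9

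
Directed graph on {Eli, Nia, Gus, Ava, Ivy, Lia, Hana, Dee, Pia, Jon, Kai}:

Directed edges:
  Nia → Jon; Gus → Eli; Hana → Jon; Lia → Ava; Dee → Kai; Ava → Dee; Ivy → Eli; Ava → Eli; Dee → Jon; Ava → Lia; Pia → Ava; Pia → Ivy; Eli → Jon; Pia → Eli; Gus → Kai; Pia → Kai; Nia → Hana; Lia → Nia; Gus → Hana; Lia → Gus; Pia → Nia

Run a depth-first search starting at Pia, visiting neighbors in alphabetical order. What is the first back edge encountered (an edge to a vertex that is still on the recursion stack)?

DFS from Pia (visiting neighbors in alphabetical order); mark gray on enter, black on exit:
Pia gray
  Ava gray
    Dee gray
      Jon gray
      Jon black
      Kai gray
      Kai black
    Dee black
    Eli gray
      Eli→Jon: Jon black — skip
    Eli black
    Lia gray
      Lia→Ava: Ava is gray → back edge
First back edge: Lia → Ava.

Lia→Ava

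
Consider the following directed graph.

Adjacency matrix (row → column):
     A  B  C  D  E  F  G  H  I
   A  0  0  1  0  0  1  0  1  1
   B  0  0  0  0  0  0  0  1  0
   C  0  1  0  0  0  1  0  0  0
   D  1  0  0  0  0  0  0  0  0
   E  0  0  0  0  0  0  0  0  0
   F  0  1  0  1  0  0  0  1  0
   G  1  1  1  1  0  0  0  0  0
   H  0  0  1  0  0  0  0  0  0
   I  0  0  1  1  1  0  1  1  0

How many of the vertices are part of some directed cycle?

A vertex is on a directed cycle iff it belongs to a strongly connected component of size ≥ 2 (or has a self-loop).
The vertices on cycles are {A, B, C, D, F, G, H, I} — 8 in total.

8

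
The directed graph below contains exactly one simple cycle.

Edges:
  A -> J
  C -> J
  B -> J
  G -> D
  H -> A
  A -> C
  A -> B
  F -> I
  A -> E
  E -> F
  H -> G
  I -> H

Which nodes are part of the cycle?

A, E, F, H, I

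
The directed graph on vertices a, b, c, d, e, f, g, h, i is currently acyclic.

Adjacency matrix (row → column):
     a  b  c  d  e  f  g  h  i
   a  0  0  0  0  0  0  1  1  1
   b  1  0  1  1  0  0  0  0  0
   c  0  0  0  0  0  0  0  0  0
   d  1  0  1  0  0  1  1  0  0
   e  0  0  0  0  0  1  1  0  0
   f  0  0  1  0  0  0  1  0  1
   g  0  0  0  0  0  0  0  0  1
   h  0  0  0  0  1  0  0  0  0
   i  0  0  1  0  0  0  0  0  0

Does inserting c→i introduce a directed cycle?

Yes

Adding c→i creates a cycle iff i can already reach c.
Path from i: i → c.
So i → … → c → i is a cycle.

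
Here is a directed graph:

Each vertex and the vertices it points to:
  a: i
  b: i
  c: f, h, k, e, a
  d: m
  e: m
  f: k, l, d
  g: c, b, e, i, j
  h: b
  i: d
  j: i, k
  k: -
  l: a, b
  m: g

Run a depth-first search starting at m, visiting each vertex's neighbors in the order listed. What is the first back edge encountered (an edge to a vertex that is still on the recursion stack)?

d→m

DFS from m (visiting each vertex's neighbors in the order listed); mark gray on enter, black on exit:
m gray
  g gray
    c gray
      f gray
        k gray
        k black
        l gray
          a gray
            i gray
              d gray
                d→m: m is gray → back edge
First back edge: d → m.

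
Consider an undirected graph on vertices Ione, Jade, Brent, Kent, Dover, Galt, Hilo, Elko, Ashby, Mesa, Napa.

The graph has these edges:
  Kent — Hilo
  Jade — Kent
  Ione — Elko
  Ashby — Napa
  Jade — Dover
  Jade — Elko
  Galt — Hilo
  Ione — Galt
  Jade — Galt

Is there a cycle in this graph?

Yes

DFS, tracking each vertex's parent; an edge to a visited non-parent vertex closes a cycle.
Start from Elko:
visit Elko (parent –)
  visit Jade (parent Elko)
    Jade–Elko: parent, skip
    visit Dover (parent Jade)
      Dover–Jade: parent, skip
    visit Kent (parent Jade)
      Kent–Jade: parent, skip
      visit Hilo (parent Kent)
        visit Galt (parent Hilo)
          visit Ione (parent Galt)
            Ione–Elko: Elko visited and ≠ parent → cycle
Cycle: Elko – Jade – Kent – Hilo – Galt – Ione – Elko.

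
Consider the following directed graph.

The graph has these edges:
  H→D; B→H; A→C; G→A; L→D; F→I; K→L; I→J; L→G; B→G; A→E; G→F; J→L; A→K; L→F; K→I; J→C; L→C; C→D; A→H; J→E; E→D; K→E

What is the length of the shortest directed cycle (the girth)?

For each vertex v, BFS finds the shortest path from v back to v.
The shortest such closed walk is G → A → K → L → G, length 4.

4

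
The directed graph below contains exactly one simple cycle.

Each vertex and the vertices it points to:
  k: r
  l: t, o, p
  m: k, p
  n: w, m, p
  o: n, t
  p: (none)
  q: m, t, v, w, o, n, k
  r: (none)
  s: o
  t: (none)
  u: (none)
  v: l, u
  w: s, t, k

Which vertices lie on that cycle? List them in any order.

DFS with gray/black marking from n:
n gray
  w gray
    s gray
      o gray
        o→n: n is gray → back edge
Back edge closes the cycle n → w → s → o → n; its vertices are {n, o, s, w}.

n, o, s, w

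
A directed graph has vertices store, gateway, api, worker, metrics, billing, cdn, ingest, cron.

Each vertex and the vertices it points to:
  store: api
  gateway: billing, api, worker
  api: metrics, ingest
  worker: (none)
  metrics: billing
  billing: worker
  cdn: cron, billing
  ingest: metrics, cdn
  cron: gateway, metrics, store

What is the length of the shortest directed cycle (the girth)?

For each vertex v, BFS finds the shortest path from v back to v.
The shortest such closed walk is gateway → api → ingest → cdn → cron → gateway, length 5.

5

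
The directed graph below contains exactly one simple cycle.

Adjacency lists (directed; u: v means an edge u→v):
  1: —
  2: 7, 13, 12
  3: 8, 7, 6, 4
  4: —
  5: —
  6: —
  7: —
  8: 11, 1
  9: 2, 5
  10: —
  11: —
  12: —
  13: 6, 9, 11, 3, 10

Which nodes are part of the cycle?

2, 9, 13

DFS with gray/black marking from 9:
9 gray
  2 gray
    7 gray
    7 black
    13 gray
      6 gray
      6 black
      13→9: 9 is gray → back edge
Back edge closes the cycle 9 → 2 → 13 → 9; its vertices are {2, 9, 13}.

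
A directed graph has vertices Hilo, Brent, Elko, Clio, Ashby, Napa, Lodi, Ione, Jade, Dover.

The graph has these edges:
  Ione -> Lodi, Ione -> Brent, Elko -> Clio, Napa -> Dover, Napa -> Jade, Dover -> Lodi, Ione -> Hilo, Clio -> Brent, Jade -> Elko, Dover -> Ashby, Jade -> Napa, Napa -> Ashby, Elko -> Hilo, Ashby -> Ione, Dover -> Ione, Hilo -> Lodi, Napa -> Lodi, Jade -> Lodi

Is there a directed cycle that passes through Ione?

No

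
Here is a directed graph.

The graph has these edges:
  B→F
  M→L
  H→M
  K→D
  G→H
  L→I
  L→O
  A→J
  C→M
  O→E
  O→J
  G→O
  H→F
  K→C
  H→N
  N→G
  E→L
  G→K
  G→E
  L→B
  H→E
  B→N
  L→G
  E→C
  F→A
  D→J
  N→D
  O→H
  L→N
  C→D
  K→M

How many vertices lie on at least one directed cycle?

10

A vertex is on a directed cycle iff it belongs to a strongly connected component of size ≥ 2 (or has a self-loop).
The vertices on cycles are {B, C, E, G, H, K, L, M, N, O} — 10 in total.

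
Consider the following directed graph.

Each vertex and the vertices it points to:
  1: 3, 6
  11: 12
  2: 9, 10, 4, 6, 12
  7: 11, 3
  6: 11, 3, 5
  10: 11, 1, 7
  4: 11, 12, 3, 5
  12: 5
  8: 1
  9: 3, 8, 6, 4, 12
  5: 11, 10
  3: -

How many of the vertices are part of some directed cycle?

A vertex is on a directed cycle iff it belongs to a strongly connected component of size ≥ 2 (or has a self-loop).
The vertices on cycles are {1, 5, 6, 7, 10, 11, 12} — 7 in total.

7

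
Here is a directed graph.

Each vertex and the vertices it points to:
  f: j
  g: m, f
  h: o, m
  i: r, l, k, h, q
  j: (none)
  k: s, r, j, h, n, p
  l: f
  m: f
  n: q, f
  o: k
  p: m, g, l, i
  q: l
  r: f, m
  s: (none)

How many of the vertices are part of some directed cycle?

5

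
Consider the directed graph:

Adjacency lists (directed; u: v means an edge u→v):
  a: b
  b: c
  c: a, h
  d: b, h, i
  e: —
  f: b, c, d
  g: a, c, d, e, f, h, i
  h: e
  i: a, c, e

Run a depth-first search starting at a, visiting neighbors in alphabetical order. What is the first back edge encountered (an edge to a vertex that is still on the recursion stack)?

c→a

DFS from a (visiting neighbors in alphabetical order); mark gray on enter, black on exit:
a gray
  b gray
    c gray
      c→a: a is gray → back edge
First back edge: c → a.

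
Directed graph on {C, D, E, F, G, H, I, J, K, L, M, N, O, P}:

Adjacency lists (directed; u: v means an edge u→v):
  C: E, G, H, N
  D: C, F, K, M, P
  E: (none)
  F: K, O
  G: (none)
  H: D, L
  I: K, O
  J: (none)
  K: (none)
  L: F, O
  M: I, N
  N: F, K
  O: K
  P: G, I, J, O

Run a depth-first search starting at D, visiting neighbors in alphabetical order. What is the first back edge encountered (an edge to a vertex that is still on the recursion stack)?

H->D

DFS from D (visiting neighbors in alphabetical order); mark gray on enter, black on exit:
D gray
  C gray
    E gray
    E black
    G gray
    G black
    H gray
      H→D: D is gray → back edge
First back edge: H → D.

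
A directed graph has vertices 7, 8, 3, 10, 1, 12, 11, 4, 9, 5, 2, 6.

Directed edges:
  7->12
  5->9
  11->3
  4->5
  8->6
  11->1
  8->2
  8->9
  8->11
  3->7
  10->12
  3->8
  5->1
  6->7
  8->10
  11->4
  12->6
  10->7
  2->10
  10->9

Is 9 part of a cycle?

9 lies on a cycle iff there is a path from 9 back to itself.
Exploring from 9, it never reaches itself; equivalently, its strongly connected component is a singleton.

No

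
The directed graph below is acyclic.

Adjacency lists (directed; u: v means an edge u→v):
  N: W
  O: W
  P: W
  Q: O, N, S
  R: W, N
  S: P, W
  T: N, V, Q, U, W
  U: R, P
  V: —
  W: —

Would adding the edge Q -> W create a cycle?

Adding Q→W creates a cycle iff W can already reach Q.
Explore from W: no path reaches Q. The graph stays acyclic.

No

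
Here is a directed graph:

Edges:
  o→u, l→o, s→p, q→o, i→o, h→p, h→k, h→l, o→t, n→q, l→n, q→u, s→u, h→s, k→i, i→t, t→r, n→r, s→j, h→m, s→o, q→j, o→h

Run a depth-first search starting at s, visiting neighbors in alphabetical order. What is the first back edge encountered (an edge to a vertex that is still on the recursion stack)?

i→o

DFS from s (visiting neighbors in alphabetical order); mark gray on enter, black on exit:
s gray
  j gray
  j black
  o gray
    h gray
      k gray
        i gray
          i→o: o is gray → back edge
First back edge: i → o.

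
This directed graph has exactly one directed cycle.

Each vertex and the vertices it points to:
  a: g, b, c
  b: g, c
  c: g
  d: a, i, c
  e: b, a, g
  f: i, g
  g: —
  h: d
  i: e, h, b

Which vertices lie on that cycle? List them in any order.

d, h, i

DFS with gray/black marking from i:
i gray
  e gray
    b gray
      g gray
      g black
      c gray
        c→g: g black — skip
      c black
    b black
    a gray
      a→g: g black — skip
      a→b: b black — skip
      a→c: c black — skip
    a black
    e→g: g black — skip
  e black
  h gray
    d gray
      d→a: a black — skip
      d→i: i is gray → back edge
Back edge closes the cycle i → h → d → i; its vertices are {d, h, i}.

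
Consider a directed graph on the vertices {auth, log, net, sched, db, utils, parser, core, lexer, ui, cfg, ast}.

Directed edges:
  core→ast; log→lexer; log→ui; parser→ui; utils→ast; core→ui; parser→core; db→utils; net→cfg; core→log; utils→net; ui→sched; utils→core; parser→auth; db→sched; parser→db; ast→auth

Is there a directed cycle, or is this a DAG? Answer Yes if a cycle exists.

DFS with white/gray/black marking, starting from ui:
ui gray
  sched gray
  sched black
ui black
auth gray
auth black
log gray
  log→ui: ui black — skip
  lexer gray
  lexer black
log black
net gray
  cfg gray
  cfg black
net black
db gray
  utils gray
    core gray
      ast gray
        ast→auth: auth black — skip
      ast black
      core→log: log black — skip
      core→ui: ui black — skip
    core black
    utils→ast: ast black — skip
    utils→net: net black — skip
  utils black
  db→sched: sched black — skip
db black
parser gray
  parser→db: db black — skip
  parser→auth: auth black — skip
  parser→core: core black — skip
  parser→ui: ui black — skip
parser black
Every edge goes to a white or black vertex — no back edge, so the graph is acyclic.

No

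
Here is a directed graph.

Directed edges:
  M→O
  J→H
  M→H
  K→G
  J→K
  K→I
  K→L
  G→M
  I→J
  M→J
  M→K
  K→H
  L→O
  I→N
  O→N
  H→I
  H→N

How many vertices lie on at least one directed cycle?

6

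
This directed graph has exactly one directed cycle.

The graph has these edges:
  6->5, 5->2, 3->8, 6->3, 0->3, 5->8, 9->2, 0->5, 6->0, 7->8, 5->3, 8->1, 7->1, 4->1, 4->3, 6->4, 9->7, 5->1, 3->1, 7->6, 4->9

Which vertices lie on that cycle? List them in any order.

4, 6, 7, 9

DFS with gray/black marking from 6:
6 gray
  3 gray
    1 gray
    1 black
    8 gray
      8→1: 1 black — skip
    8 black
  3 black
  5 gray
    2 gray
    2 black
    5→3: 3 black — skip
    5→8: 8 black — skip
    5→1: 1 black — skip
  5 black
  0 gray
    0→5: 5 black — skip
    0→3: 3 black — skip
  0 black
  4 gray
    4→3: 3 black — skip
    9 gray
      9→2: 2 black — skip
      7 gray
        7→8: 8 black — skip
        7→1: 1 black — skip
        7→6: 6 is gray → back edge
Back edge closes the cycle 6 → 4 → 9 → 7 → 6; its vertices are {4, 6, 7, 9}.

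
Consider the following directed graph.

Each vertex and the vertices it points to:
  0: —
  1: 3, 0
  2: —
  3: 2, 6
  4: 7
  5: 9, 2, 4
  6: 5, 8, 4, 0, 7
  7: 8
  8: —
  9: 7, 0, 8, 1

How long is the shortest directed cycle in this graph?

5

For each vertex v, BFS finds the shortest path from v back to v.
The shortest such closed walk is 1 → 3 → 6 → 5 → 9 → 1, length 5.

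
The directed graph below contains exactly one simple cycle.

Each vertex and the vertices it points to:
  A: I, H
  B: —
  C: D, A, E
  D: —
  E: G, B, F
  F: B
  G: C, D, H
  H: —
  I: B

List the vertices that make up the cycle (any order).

DFS with gray/black marking from G:
G gray
  C gray
    D gray
    D black
    A gray
      I gray
        B gray
        B black
      I black
      H gray
      H black
    A black
    E gray
      E→G: G is gray → back edge
Back edge closes the cycle G → C → E → G; its vertices are {C, E, G}.

C, E, G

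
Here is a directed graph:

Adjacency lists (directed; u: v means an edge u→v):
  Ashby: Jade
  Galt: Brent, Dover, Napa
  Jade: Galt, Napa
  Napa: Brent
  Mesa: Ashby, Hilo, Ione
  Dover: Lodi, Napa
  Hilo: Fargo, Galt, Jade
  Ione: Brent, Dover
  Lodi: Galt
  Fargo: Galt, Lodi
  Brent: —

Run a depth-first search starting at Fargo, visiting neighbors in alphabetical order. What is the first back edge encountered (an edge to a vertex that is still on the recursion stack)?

Lodi→Galt

DFS from Fargo (visiting neighbors in alphabetical order); mark gray on enter, black on exit:
Fargo gray
  Galt gray
    Brent gray
    Brent black
    Dover gray
      Lodi gray
        Lodi→Galt: Galt is gray → back edge
First back edge: Lodi → Galt.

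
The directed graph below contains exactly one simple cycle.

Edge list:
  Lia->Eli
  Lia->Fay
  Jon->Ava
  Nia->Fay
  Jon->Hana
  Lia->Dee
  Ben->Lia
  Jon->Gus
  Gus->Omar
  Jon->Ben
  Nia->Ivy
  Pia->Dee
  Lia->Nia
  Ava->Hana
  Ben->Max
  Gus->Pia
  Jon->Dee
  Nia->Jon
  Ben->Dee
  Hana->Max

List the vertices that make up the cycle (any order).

Ben, Jon, Lia, Nia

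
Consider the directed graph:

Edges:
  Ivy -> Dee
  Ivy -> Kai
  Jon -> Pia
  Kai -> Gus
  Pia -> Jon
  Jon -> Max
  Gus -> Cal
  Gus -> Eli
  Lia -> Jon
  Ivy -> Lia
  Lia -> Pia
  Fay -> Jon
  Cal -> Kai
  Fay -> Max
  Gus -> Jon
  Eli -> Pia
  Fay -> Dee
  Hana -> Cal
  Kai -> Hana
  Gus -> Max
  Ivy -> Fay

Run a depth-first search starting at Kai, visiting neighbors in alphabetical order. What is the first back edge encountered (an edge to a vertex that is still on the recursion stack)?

DFS from Kai (visiting neighbors in alphabetical order); mark gray on enter, black on exit:
Kai gray
  Gus gray
    Cal gray
      Cal→Kai: Kai is gray → back edge
First back edge: Cal → Kai.

Cal→Kai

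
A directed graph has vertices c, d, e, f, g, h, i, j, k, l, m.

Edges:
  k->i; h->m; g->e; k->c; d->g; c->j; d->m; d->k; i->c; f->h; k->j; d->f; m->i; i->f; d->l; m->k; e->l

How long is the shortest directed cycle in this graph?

4

For each vertex v, BFS finds the shortest path from v back to v.
The shortest such closed walk is m → i → f → h → m, length 4.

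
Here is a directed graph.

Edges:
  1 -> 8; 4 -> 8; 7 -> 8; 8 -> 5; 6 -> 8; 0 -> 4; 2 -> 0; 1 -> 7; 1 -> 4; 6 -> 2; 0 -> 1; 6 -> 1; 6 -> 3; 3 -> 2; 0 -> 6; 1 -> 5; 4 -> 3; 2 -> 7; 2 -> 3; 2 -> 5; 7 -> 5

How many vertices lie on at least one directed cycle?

6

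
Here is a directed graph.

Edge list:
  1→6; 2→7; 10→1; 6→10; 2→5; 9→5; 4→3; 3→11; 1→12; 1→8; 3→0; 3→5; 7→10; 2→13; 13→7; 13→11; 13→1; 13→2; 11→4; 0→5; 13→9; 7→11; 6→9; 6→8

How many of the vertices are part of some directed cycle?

A vertex is on a directed cycle iff it belongs to a strongly connected component of size ≥ 2 (or has a self-loop).
The vertices on cycles are {1, 2, 3, 4, 6, 10, 11, 13} — 8 in total.

8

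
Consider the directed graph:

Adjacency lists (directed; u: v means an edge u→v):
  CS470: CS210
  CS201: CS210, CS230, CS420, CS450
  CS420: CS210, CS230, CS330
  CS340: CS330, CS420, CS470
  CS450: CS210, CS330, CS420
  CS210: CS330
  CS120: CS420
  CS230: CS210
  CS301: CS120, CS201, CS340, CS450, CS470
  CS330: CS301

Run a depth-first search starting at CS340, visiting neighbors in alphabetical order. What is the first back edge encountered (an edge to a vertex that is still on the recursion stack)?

CS210→CS330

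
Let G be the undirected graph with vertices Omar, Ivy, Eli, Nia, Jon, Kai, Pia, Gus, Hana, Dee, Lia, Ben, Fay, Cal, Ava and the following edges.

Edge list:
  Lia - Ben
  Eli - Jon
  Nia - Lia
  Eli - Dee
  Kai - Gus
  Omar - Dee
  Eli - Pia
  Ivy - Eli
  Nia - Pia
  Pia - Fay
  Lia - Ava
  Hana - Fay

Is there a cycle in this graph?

DFS, tracking each vertex's parent; an edge to a visited non-parent vertex closes a cycle.
Start from Cal:
visit Cal (parent –)
visit Omar (parent –)
  visit Dee (parent Omar)
    visit Eli (parent Dee)
      visit Jon (parent Eli)
        Jon–Eli: parent, skip
      visit Pia (parent Eli)
        visit Nia (parent Pia)
          visit Lia (parent Nia)
            visit Ava (parent Lia)
              Ava–Lia: parent, skip
            Lia–Nia: parent, skip
            visit Ben (parent Lia)
              Ben–Lia: parent, skip
          Nia–Pia: parent, skip
        visit Fay (parent Pia)
          visit Hana (parent Fay)
            Hana–Fay: parent, skip
          Fay–Pia: parent, skip
        Pia–Eli: parent, skip
      visit Ivy (parent Eli)
        Ivy–Eli: parent, skip
      Eli–Dee: parent, skip
    Dee–Omar: parent, skip
visit Kai (parent –)
  visit Gus (parent Kai)
    Gus–Kai: parent, skip
No non-parent visited neighbor found — the graph is a forest.

No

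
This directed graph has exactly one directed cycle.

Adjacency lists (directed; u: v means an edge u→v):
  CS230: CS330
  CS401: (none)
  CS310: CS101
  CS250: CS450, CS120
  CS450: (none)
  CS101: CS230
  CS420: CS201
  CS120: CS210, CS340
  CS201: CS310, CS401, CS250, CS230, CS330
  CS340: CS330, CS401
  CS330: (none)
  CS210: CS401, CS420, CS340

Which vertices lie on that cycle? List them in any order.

CS120, CS201, CS210, CS250, CS420

DFS with gray/black marking from CS420:
CS420 gray
  CS201 gray
    CS310 gray
      CS101 gray
        CS230 gray
          CS330 gray
          CS330 black
        CS230 black
      CS101 black
    CS310 black
    CS401 gray
    CS401 black
    CS250 gray
      CS450 gray
      CS450 black
      CS120 gray
        CS210 gray
          CS210→CS401: CS401 black — skip
          CS210→CS420: CS420 is gray → back edge
Back edge closes the cycle CS420 → CS201 → CS250 → CS120 → CS210 → CS420; its vertices are {CS120, CS201, CS210, CS250, CS420}.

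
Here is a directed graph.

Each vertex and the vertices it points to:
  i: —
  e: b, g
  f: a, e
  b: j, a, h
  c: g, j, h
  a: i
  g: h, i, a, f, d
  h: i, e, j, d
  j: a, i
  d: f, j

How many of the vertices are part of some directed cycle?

A vertex is on a directed cycle iff it belongs to a strongly connected component of size ≥ 2 (or has a self-loop).
The vertices on cycles are {b, d, e, f, g, h} — 6 in total.

6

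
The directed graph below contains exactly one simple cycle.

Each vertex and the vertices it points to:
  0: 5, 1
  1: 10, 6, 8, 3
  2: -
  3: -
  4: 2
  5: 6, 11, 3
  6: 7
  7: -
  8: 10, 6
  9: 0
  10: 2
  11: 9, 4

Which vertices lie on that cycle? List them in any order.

0, 5, 9, 11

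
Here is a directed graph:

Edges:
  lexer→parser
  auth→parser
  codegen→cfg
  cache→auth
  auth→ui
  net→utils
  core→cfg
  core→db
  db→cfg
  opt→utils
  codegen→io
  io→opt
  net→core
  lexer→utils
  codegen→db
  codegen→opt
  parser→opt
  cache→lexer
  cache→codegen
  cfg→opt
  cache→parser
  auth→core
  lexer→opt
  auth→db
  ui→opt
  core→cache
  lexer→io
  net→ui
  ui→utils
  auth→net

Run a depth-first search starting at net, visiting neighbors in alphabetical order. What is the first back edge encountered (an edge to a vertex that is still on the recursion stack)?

DFS from net (visiting neighbors in alphabetical order); mark gray on enter, black on exit:
net gray
  core gray
    cache gray
      auth gray
        auth→core: core is gray → back edge
First back edge: auth → core.

auth->core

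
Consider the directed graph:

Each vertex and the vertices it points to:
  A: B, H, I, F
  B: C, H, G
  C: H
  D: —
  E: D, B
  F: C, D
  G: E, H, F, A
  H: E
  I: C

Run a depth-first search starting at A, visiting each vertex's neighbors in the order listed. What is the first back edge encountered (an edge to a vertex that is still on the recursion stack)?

E->B

DFS from A (visiting each vertex's neighbors in the order listed); mark gray on enter, black on exit:
A gray
  B gray
    C gray
      H gray
        E gray
          D gray
          D black
          E→B: B is gray → back edge
First back edge: E → B.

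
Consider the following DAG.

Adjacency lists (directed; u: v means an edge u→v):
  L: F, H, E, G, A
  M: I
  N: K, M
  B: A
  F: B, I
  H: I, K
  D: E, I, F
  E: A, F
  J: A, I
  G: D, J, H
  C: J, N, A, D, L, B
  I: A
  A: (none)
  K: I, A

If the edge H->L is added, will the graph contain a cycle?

Adding H→L creates a cycle iff L can already reach H.
Path from L: L → H.
So L → … → H → L is a cycle.

Yes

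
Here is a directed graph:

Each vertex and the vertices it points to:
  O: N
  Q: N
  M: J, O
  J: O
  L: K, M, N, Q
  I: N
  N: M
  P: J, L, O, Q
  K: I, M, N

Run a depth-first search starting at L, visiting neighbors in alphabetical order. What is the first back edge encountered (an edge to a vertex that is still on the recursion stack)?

DFS from L (visiting neighbors in alphabetical order); mark gray on enter, black on exit:
L gray
  K gray
    I gray
      N gray
        M gray
          J gray
            O gray
              O→N: N is gray → back edge
First back edge: O → N.

O→N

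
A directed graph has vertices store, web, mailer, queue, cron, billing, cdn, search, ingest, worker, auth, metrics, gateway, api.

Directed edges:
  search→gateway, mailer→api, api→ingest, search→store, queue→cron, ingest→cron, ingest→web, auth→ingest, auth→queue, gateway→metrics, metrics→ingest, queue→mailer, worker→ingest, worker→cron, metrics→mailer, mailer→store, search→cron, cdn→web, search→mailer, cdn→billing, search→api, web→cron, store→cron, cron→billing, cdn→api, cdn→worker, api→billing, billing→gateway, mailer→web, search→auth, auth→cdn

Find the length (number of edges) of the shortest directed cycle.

For each vertex v, BFS finds the shortest path from v back to v.
The shortest such closed walk is gateway → metrics → ingest → cron → billing → gateway, length 5.

5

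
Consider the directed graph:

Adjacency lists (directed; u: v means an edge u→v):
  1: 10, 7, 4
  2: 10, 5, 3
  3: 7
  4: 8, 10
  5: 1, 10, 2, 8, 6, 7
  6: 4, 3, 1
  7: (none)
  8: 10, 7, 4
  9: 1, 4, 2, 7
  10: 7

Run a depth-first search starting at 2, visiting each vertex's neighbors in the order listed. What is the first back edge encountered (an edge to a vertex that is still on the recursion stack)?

8→4

DFS from 2 (visiting each vertex's neighbors in the order listed); mark gray on enter, black on exit:
2 gray
  10 gray
    7 gray
    7 black
  10 black
  5 gray
    1 gray
      1→10: 10 black — skip
      1→7: 7 black — skip
      4 gray
        8 gray
          8→10: 10 black — skip
          8→7: 7 black — skip
          8→4: 4 is gray → back edge
First back edge: 8 → 4.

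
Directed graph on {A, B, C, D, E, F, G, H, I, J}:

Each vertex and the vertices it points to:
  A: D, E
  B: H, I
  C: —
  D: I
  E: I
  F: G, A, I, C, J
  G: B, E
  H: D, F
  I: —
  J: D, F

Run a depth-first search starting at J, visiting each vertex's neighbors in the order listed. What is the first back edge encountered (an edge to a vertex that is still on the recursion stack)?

DFS from J (visiting each vertex's neighbors in the order listed); mark gray on enter, black on exit:
J gray
  D gray
    I gray
    I black
  D black
  F gray
    G gray
      B gray
        H gray
          H→D: D black — skip
          H→F: F is gray → back edge
First back edge: H → F.

H->F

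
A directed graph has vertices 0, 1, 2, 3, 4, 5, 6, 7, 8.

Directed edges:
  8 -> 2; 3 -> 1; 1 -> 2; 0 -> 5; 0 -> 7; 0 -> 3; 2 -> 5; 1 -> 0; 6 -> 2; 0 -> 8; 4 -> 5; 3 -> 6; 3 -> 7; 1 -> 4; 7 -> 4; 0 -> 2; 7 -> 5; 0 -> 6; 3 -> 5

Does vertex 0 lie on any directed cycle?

0 is on a cycle iff 0 can reach itself via ≥1 edge.
0 → 3 → 1 → 0 — yes.

Yes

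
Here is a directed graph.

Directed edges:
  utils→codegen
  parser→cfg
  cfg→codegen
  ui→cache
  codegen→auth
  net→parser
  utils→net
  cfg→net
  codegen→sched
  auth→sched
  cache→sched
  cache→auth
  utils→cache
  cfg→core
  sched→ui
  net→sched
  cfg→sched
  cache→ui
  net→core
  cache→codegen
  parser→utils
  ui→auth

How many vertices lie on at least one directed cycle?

A vertex is on a directed cycle iff it belongs to a strongly connected component of size ≥ 2 (or has a self-loop).
The vertices on cycles are {ui, cfg, net, auth, cache, sched, utils, parser, codegen} — 9 in total.

9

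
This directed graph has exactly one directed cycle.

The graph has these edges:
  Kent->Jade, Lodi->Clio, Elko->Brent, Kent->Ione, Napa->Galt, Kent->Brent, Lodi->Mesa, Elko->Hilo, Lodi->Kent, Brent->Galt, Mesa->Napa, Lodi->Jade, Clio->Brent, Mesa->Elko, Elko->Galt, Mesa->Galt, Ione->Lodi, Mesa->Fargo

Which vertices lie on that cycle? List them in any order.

Ione, Kent, Lodi

DFS with gray/black marking from Lodi:
Lodi gray
  Mesa gray
    Fargo gray
    Fargo black
    Elko gray
      Hilo gray
      Hilo black
      Galt gray
      Galt black
      Brent gray
        Brent→Galt: Galt black — skip
      Brent black
    Elko black
    Mesa→Galt: Galt black — skip
    Napa gray
      Napa→Galt: Galt black — skip
    Napa black
  Mesa black
  Jade gray
  Jade black
  Clio gray
    Clio→Brent: Brent black — skip
  Clio black
  Kent gray
    Kent→Jade: Jade black — skip
    Kent→Brent: Brent black — skip
    Ione gray
      Ione→Lodi: Lodi is gray → back edge
Back edge closes the cycle Lodi → Kent → Ione → Lodi; its vertices are {Ione, Kent, Lodi}.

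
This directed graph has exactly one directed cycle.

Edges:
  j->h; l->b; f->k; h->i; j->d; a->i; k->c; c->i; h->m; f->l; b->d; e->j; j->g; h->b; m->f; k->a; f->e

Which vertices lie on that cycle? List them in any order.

e, f, h, j, m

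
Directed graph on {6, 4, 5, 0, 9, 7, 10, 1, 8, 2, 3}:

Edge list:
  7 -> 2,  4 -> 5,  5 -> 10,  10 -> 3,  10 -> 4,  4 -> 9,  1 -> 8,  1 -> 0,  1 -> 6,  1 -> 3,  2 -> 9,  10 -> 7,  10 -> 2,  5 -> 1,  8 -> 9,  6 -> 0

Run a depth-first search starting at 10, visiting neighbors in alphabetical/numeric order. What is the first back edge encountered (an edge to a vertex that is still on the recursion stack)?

5→10

DFS from 10 (visiting neighbors in alphabetical/numeric order); mark gray on enter, black on exit:
10 gray
  2 gray
    9 gray
    9 black
  2 black
  3 gray
  3 black
  4 gray
    5 gray
      1 gray
        0 gray
        0 black
        1→3: 3 black — skip
        6 gray
          6→0: 0 black — skip
        6 black
        8 gray
          8→9: 9 black — skip
        8 black
      1 black
      5→10: 10 is gray → back edge
First back edge: 5 → 10.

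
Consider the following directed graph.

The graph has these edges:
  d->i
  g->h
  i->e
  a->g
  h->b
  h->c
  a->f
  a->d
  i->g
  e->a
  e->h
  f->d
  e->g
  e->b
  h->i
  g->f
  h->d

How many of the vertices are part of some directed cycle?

A vertex is on a directed cycle iff it belongs to a strongly connected component of size ≥ 2 (or has a self-loop).
The vertices on cycles are {a, d, e, f, g, h, i} — 7 in total.

7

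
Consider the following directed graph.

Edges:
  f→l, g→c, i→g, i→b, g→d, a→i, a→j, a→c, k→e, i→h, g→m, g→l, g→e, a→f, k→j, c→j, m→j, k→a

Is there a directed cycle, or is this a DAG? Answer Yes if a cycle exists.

DFS with white/gray/black marking, starting from g:
g gray
  m gray
    j gray
    j black
  m black
  l gray
  l black
  e gray
  e black
  c gray
    c→j: j black — skip
  c black
  d gray
  d black
g black
a gray
  i gray
    i→g: g black — skip
    h gray
    h black
    b gray
    b black
  i black
  a→c: c black — skip
  a→j: j black — skip
  f gray
    f→l: l black — skip
  f black
a black
k gray
  k→e: e black — skip
  k→j: j black — skip
  k→a: a black — skip
k black
Every edge goes to a white or black vertex — no back edge, so the graph is acyclic.

No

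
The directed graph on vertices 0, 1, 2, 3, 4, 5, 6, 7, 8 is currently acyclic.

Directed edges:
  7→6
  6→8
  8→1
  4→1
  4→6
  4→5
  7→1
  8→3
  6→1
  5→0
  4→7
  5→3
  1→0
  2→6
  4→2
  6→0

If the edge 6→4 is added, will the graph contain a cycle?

Yes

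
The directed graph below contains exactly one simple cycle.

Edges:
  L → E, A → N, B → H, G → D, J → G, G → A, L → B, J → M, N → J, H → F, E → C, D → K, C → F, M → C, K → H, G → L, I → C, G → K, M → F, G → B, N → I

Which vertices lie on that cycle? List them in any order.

DFS with gray/black marking from J:
J gray
  M gray
    C gray
      F gray
      F black
    C black
    M→F: F black — skip
  M black
  G gray
    A gray
      N gray
        I gray
          I→C: C black — skip
        I black
        N→J: J is gray → back edge
Back edge closes the cycle J → G → A → N → J; its vertices are {A, G, J, N}.

A, G, J, N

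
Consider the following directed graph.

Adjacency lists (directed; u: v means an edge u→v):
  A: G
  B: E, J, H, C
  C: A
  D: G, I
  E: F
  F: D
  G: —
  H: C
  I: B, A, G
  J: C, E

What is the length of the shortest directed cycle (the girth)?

5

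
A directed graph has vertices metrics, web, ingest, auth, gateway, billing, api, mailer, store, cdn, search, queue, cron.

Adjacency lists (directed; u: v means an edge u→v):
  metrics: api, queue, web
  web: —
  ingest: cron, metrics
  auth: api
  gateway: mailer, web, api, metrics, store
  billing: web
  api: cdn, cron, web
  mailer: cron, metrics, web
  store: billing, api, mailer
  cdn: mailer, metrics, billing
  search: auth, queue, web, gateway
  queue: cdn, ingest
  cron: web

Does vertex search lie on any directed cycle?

No

search lies on a cycle iff there is a path from search back to itself.
Exploring from search, it never reaches itself; equivalently, its strongly connected component is a singleton.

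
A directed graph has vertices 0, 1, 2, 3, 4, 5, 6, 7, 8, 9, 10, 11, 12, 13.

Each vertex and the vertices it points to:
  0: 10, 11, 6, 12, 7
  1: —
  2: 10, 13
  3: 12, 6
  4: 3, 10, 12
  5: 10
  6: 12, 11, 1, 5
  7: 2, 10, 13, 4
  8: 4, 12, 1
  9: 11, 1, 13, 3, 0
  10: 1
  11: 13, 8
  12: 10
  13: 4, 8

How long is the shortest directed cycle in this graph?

For each vertex v, BFS finds the shortest path from v back to v.
The shortest such closed walk is 6 → 11 → 13 → 4 → 3 → 6, length 5.

5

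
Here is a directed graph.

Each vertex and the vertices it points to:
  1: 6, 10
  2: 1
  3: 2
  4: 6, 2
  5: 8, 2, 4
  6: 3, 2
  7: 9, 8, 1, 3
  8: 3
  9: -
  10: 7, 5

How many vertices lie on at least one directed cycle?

A vertex is on a directed cycle iff it belongs to a strongly connected component of size ≥ 2 (or has a self-loop).
The vertices on cycles are {1, 2, 3, 4, 5, 6, 7, 8, 10} — 9 in total.

9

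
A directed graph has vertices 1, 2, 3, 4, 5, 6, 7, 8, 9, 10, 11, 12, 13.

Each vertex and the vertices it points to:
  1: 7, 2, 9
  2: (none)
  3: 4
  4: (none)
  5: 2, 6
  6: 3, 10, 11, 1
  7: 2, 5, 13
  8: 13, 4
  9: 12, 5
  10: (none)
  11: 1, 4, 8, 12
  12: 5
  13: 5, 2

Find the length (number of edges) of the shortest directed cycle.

For each vertex v, BFS finds the shortest path from v back to v.
The shortest such closed walk is 6 → 1 → 9 → 5 → 6, length 4.

4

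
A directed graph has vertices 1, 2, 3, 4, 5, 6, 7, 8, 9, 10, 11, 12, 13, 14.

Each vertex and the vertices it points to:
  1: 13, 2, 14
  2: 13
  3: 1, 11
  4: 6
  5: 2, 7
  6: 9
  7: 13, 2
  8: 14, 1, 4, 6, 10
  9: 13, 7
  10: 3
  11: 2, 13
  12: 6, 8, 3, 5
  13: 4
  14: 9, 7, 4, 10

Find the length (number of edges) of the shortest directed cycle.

4

For each vertex v, BFS finds the shortest path from v back to v.
The shortest such closed walk is 3 → 1 → 14 → 10 → 3, length 4.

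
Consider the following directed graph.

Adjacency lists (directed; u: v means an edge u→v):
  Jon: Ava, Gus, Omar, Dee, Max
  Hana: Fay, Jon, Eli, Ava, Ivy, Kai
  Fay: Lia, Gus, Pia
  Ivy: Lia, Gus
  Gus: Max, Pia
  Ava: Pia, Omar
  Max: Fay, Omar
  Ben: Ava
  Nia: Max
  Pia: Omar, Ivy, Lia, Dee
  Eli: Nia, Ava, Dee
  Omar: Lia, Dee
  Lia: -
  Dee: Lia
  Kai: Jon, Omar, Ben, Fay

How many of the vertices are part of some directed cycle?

5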